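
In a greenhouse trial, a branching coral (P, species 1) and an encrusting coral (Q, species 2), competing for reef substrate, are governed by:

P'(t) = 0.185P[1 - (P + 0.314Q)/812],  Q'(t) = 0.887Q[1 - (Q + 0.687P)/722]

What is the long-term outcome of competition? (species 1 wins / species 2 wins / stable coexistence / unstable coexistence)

stable coexistence

Compare the nullcline intercepts: K1/α12 = 812/0.314 = 2590 > K2 = 722; K2/α21 = 722/0.687 = 1050 > K1 = 812.
Since both inequalities hold, each species can invade when rare, so the interior equilibrium is stable.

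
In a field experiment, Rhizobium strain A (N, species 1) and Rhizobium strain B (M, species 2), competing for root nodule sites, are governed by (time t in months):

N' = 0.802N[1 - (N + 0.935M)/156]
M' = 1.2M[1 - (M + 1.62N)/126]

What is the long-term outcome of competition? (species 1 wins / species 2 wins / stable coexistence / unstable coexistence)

Compare the nullcline intercepts: K1/α12 = 156/0.935 = 167 > K2 = 126; K2/α21 = 126/1.62 = 77.8 < K1 = 156.
Since the inequalities point opposite ways, species 1 can invade but species 2 cannot.

species 1 excludes species 2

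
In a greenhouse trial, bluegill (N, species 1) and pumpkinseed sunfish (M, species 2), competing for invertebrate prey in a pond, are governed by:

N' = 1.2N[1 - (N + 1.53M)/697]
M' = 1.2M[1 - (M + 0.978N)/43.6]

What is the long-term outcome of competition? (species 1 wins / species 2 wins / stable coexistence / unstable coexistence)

species 1 excludes species 2

Compare the nullcline intercepts: K1/α12 = 697/1.53 = 456 > K2 = 43.6; K2/α21 = 43.6/0.978 = 44.6 < K1 = 697.
Since the inequalities point opposite ways, species 1 can invade but species 2 cannot.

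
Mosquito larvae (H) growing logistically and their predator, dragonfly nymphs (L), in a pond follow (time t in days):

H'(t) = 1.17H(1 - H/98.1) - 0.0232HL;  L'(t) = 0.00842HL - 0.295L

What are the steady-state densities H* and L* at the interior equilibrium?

H* ≈ 35, L* ≈ 32.4

From dL/dt = 0 with L > 0: 0.00842H* = 0.295, so H* = 35.
Substitute into dH/dt = 0: 1.17(1 - 35/98.1) = 0.0232L*.
The bracket is 0.643, giving L* = 0.752/0.0232 = 32.4.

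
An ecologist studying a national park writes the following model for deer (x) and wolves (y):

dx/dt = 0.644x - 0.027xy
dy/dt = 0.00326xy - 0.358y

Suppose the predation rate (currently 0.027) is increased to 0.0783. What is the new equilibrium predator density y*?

At the interior fixed point, setting dx/dt = 0 with x > 0 fixes y* = (prey growth rate)/(xy coefficient) — independent of the other coefficients.
With the change, y* = 0.644/0.0783 = 8.22; it falls from 23.9.

y* ≈ 8.22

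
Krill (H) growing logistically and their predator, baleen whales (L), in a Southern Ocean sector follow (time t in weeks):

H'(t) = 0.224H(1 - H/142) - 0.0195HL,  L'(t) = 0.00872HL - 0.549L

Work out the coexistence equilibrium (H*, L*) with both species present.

H* ≈ 63, L* ≈ 6.39

From dL/dt = 0 with L > 0: 0.00872H* = 0.549, so H* = 63.
Substitute into dH/dt = 0: 0.224(1 - 63/142) = 0.0195L*.
The bracket is 0.557, giving L* = 0.125/0.0195 = 6.39.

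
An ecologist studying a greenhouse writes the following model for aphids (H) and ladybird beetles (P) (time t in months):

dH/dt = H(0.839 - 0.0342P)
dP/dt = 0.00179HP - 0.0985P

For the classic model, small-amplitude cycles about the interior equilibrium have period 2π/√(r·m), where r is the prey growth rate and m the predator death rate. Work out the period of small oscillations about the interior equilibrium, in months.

Here r = 0.839 and m = 0.0985, so r·m = 0.0826.
ω = √0.0826 = 0.287 per month, hence T = 2π/ω ≈ 21.9 months.

T ≈ 21.9 months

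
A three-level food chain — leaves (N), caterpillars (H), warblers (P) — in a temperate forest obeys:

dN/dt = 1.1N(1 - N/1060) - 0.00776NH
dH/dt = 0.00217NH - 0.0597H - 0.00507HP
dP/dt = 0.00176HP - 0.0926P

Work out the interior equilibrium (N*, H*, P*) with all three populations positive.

N* ≈ 667, H* ≈ 52.6, P* ≈ 274

From dP/dt = 0: 0.00176H* = 0.0926, so H* = 52.6.
From dN/dt = 0: 1.1(1 - N*/1060) = 0.00776·52.6, giving N* = 1060·(1 - 0.371) = 667.
From dH/dt = 0: 0.00217·667 - 0.0597 = 0.00507P*, so P* = 1.39/0.00507 = 274.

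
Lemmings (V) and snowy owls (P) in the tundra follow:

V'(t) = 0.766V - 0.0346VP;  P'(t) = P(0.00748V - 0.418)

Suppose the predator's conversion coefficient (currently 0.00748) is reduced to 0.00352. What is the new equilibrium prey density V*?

V* ≈ 119

At the interior fixed point, setting dP/dt = 0 with P > 0 fixes V* = (predator death rate)/(VP coefficient) — independent of the other coefficients.
With the change, V* = 0.418/0.00352 = 119; it rises from 55.9.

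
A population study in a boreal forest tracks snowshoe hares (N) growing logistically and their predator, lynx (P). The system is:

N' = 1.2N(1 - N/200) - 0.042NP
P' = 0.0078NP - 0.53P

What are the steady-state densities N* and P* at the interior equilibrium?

From dP/dt = 0 with P > 0: 0.0078N* = 0.53, so N* = 67.9.
Substitute into dN/dt = 0: 1.2(1 - 67.9/200) = 0.042P*.
The bracket is 0.66, giving P* = 0.792/0.042 = 18.9.

N* ≈ 67.9, P* ≈ 18.9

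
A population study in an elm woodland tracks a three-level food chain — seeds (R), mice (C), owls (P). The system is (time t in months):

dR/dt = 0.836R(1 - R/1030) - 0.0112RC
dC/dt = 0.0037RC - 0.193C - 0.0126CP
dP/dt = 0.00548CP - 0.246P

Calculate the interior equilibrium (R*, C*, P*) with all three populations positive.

R* ≈ 411, C* ≈ 44.9, P* ≈ 105

From dP/dt = 0: 0.00548C* = 0.246, so C* = 44.9.
From dR/dt = 0: 0.836(1 - R*/1030) = 0.0112·44.9, giving R* = 1030·(1 - 0.601) = 411.
From dC/dt = 0: 0.0037·411 - 0.193 = 0.0126P*, so P* = 1.33/0.0126 = 105.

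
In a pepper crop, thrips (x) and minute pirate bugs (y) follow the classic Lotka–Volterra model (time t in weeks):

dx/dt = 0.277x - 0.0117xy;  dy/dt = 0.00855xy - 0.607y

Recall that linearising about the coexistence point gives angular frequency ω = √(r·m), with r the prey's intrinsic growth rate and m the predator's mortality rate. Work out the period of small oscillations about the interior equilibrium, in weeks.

Here r = 0.277 and m = 0.607, so r·m = 0.168.
ω = √0.168 = 0.41 per week, hence T = 2π/ω ≈ 15.3 weeks.

T ≈ 15.3 weeks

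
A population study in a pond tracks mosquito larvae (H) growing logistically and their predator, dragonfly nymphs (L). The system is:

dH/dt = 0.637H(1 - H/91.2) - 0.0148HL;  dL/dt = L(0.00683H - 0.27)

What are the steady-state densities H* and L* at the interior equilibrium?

From dL/dt = 0 with L > 0: 0.00683H* = 0.27, so H* = 39.5.
Substitute into dH/dt = 0: 0.637(1 - 39.5/91.2) = 0.0148L*.
The bracket is 0.567, giving L* = 0.361/0.0148 = 24.4.

H* ≈ 39.5, L* ≈ 24.4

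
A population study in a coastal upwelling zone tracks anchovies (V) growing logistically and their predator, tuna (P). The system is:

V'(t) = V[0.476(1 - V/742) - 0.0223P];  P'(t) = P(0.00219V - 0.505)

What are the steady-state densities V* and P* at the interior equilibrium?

V* ≈ 231, P* ≈ 14.7

From dP/dt = 0 with P > 0: 0.00219V* = 0.505, so V* = 231.
Substitute into dV/dt = 0: 0.476(1 - 231/742) = 0.0223P*.
The bracket is 0.689, giving P* = 0.328/0.0223 = 14.7.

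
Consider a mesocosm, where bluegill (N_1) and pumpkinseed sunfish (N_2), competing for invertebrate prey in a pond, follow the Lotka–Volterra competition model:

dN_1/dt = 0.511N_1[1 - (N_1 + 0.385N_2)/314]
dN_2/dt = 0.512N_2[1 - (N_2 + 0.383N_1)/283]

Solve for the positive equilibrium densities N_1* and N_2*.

N_1* ≈ 241, N_2* ≈ 191

Setting both brackets to zero gives the nullclines N_1 + 0.385N_2 = 314 and 0.383N_1 + N_2 = 283.
Substituting N_2 = 283 - 0.383N_1 into the first: N_1(1 - 0.385·0.383) = 314 - 0.385·283.
So N_1* = 205/0.853 = 241, and then N_2* = 283 - 0.383·241 = 191.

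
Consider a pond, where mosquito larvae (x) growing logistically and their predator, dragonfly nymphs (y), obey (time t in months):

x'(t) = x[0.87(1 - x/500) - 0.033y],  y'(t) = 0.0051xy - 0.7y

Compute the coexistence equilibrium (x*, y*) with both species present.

x* ≈ 137, y* ≈ 19.1

From dy/dt = 0 with y > 0: 0.0051x* = 0.7, so x* = 137.
Substitute into dx/dt = 0: 0.87(1 - 137/500) = 0.033y*.
The bracket is 0.725, giving y* = 0.631/0.033 = 19.1.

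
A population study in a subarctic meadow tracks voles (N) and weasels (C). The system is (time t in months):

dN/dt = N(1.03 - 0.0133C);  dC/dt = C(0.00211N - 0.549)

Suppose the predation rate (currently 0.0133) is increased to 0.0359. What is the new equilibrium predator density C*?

At the interior fixed point, setting dN/dt = 0 with N > 0 fixes C* = (prey growth rate)/(NC coefficient) — independent of the other coefficients.
With the change, C* = 1.03/0.0359 = 28.7; it falls from 77.4.

C* ≈ 28.7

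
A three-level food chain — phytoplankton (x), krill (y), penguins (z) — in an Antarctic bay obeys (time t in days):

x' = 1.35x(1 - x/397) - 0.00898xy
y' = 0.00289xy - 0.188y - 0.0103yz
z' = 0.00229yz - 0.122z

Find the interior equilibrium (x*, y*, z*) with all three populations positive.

x* ≈ 256, y* ≈ 53.3, z* ≈ 53.7

From dz/dt = 0: 0.00229y* = 0.122, so y* = 53.3.
From dx/dt = 0: 1.35(1 - x*/397) = 0.00898·53.3, giving x* = 397·(1 - 0.354) = 256.
From dy/dt = 0: 0.00289·256 - 0.188 = 0.0103z*, so z* = 0.553/0.0103 = 53.7.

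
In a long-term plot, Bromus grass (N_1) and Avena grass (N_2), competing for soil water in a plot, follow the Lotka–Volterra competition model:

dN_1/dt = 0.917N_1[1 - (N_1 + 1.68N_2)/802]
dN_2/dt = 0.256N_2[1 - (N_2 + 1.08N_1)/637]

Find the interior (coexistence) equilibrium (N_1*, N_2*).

N_1* ≈ 329, N_2* ≈ 281

Setting both brackets to zero gives the nullclines N_1 + 1.68N_2 = 802 and 1.08N_1 + N_2 = 637.
Substituting N_2 = 637 - 1.08N_1 into the first: N_1(1 - 1.68·1.08) = 802 - 1.68·637.
So N_1* = -268/-0.814 = 329, and then N_2* = 637 - 1.08·329 = 281.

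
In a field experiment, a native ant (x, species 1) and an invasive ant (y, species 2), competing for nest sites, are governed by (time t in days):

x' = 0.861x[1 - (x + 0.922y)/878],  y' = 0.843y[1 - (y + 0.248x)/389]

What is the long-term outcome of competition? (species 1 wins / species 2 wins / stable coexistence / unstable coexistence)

stable coexistence

Compare the nullcline intercepts: K1/α12 = 878/0.922 = 952 > K2 = 389; K2/α21 = 389/0.248 = 1570 > K1 = 878.
Since both inequalities hold, each species can invade when rare, so the interior equilibrium is stable.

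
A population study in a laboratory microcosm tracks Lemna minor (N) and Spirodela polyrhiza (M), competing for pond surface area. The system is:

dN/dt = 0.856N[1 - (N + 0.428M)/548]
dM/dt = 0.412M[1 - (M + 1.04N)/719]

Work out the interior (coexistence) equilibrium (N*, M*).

Setting both brackets to zero gives the nullclines N + 0.428M = 548 and 1.04N + M = 719.
Substituting M = 719 - 1.04N into the first: N(1 - 0.428·1.04) = 548 - 0.428·719.
So N* = 240/0.555 = 433, and then M* = 719 - 1.04·433 = 269.

N* ≈ 433, M* ≈ 269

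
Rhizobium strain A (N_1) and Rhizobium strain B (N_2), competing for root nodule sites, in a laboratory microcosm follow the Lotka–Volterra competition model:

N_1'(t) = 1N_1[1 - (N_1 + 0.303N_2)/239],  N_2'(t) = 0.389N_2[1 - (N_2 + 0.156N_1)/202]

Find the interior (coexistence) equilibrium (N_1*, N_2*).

Setting both brackets to zero gives the nullclines N_1 + 0.303N_2 = 239 and 0.156N_1 + N_2 = 202.
Substituting N_2 = 202 - 0.156N_1 into the first: N_1(1 - 0.303·0.156) = 239 - 0.303·202.
So N_1* = 178/0.953 = 187, and then N_2* = 202 - 0.156·187 = 173.

N_1* ≈ 187, N_2* ≈ 173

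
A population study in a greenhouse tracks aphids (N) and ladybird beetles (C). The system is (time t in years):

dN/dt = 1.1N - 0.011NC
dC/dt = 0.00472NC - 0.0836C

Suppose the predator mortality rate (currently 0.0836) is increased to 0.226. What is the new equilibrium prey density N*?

N* ≈ 47.9

At the interior fixed point, setting dC/dt = 0 with C > 0 fixes N* = (predator death rate)/(NC coefficient) — independent of the other coefficients.
With the change, N* = 0.226/0.00472 = 47.9; it rises from 17.7.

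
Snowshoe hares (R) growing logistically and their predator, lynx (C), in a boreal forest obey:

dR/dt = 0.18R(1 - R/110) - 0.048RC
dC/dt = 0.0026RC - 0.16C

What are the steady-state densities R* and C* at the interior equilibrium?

From dC/dt = 0 with C > 0: 0.0026R* = 0.16, so R* = 61.5.
Substitute into dR/dt = 0: 0.18(1 - 61.5/110) = 0.048C*.
The bracket is 0.441, giving C* = 0.0793/0.048 = 1.65.

R* ≈ 61.5, C* ≈ 1.65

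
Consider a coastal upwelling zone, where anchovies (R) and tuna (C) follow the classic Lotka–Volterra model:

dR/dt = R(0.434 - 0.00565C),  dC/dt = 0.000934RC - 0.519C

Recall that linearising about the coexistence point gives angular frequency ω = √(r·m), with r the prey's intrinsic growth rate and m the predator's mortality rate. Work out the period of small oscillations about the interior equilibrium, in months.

Here r = 0.434 and m = 0.519, so r·m = 0.225.
ω = √0.225 = 0.475 per month, hence T = 2π/ω ≈ 13.2 months.

T ≈ 13.2 months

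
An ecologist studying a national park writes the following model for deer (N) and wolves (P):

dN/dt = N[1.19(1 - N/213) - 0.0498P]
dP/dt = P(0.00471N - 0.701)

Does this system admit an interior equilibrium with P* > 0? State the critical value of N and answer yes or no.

Threshold N = 149; K > 149, so yes, the predator persists.

The predator equation gives dP/dt > 0 only when N > 0.701/0.00471 = 149.
Without the predator, N → K = 213. Since 213 > 149, the predator can invade and persist.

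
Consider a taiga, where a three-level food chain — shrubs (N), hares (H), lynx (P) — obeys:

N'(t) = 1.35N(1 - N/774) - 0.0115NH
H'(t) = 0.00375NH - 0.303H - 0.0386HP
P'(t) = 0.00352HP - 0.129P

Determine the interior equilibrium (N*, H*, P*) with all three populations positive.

N* ≈ 532, H* ≈ 36.6, P* ≈ 43.9

From dP/dt = 0: 0.00352H* = 0.129, so H* = 36.6.
From dN/dt = 0: 1.35(1 - N*/774) = 0.0115·36.6, giving N* = 774·(1 - 0.312) = 532.
From dH/dt = 0: 0.00375·532 - 0.303 = 0.0386P*, so P* = 1.69/0.0386 = 43.9.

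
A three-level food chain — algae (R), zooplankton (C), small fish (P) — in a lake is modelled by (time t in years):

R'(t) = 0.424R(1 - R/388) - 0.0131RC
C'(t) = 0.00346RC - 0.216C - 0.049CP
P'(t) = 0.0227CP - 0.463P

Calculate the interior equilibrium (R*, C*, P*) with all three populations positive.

R* ≈ 143, C* ≈ 20.4, P* ≈ 5.72

From dP/dt = 0: 0.0227C* = 0.463, so C* = 20.4.
From dR/dt = 0: 0.424(1 - R*/388) = 0.0131·20.4, giving R* = 388·(1 - 0.63) = 143.
From dC/dt = 0: 0.00346·143 - 0.216 = 0.049P*, so P* = 0.28/0.049 = 5.72.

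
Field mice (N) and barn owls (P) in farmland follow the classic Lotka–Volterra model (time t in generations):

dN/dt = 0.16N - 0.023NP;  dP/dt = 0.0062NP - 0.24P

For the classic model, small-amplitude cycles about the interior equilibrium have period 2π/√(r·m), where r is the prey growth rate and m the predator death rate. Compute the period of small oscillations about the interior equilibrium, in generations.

Here r = 0.16 and m = 0.24, so r·m = 0.0384.
ω = √0.0384 = 0.196 per generation, hence T = 2π/ω ≈ 32.1 generations.

T ≈ 32.1 generations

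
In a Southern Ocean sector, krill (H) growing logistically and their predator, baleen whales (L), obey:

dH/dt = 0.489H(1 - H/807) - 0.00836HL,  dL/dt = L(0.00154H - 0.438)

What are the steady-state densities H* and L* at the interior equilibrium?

From dL/dt = 0 with L > 0: 0.00154H* = 0.438, so H* = 284.
Substitute into dH/dt = 0: 0.489(1 - 284/807) = 0.00836L*.
The bracket is 0.648, giving L* = 0.317/0.00836 = 37.9.

H* ≈ 284, L* ≈ 37.9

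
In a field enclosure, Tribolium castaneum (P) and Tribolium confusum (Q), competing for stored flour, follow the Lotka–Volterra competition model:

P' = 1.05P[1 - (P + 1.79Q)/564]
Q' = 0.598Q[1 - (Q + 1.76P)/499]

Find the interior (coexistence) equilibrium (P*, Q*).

Setting both brackets to zero gives the nullclines P + 1.79Q = 564 and 1.76P + Q = 499.
Substituting Q = 499 - 1.76P into the first: P(1 - 1.79·1.76) = 564 - 1.79·499.
So P* = -329/-2.15 = 153, and then Q* = 499 - 1.76·153 = 230.

P* ≈ 153, Q* ≈ 230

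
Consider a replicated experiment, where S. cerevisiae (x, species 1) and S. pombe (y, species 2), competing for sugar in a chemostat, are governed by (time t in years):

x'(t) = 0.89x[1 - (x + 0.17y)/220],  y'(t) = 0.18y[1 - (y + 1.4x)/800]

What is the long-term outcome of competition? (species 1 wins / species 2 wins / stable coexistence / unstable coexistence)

Compare the nullcline intercepts: K1/α12 = 220/0.17 = 1290 > K2 = 800; K2/α21 = 800/1.4 = 571 > K1 = 220.
Since both inequalities hold, each species can invade when rare, so the interior equilibrium is stable.

stable coexistence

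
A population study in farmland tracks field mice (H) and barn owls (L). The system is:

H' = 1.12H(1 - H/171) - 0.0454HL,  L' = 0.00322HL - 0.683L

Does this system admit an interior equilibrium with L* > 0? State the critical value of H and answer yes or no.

The predator equation gives dL/dt > 0 only when H > 0.683/0.00322 = 212.
Without the predator, H → K = 171. Since 171 < 212, the predator cannot invade.

Threshold H = 212; K < 212, so no, the predator goes extinct.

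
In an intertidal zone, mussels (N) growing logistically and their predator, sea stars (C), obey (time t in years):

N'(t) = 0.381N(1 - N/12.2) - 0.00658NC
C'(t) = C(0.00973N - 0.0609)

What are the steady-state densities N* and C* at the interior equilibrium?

N* ≈ 6.26, C* ≈ 28.2

From dC/dt = 0 with C > 0: 0.00973N* = 0.0609, so N* = 6.26.
Substitute into dN/dt = 0: 0.381(1 - 6.26/12.2) = 0.00658C*.
The bracket is 0.487, giving C* = 0.186/0.00658 = 28.2.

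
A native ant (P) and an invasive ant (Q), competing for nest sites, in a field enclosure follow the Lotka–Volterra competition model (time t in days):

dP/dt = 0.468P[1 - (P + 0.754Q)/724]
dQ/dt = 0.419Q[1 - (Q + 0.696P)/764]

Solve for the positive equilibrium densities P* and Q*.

Setting both brackets to zero gives the nullclines P + 0.754Q = 724 and 0.696P + Q = 764.
Substituting Q = 764 - 0.696P into the first: P(1 - 0.754·0.696) = 724 - 0.754·764.
So P* = 148/0.475 = 311, and then Q* = 764 - 0.696·311 = 547.

P* ≈ 311, Q* ≈ 547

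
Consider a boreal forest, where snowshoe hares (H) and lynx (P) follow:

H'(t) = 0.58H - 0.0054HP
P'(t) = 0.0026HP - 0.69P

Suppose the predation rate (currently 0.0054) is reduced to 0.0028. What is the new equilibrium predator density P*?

P* ≈ 207

At the interior fixed point, setting dH/dt = 0 with H > 0 fixes P* = (prey growth rate)/(HP coefficient) — independent of the other coefficients.
With the change, P* = 0.58/0.0028 = 207; it rises from 107.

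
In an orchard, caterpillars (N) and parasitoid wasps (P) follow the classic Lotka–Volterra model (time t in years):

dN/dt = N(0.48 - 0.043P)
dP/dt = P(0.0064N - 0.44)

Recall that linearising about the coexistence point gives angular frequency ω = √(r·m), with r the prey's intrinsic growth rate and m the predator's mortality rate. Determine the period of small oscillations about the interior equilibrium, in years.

T ≈ 13.7 years

Here r = 0.48 and m = 0.44, so r·m = 0.211.
ω = √0.211 = 0.46 per year, hence T = 2π/ω ≈ 13.7 years.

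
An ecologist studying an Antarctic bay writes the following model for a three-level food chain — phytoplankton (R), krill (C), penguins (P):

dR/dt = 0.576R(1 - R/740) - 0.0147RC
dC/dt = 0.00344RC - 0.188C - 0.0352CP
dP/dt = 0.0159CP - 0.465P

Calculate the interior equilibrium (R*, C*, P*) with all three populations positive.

R* ≈ 188, C* ≈ 29.2, P* ≈ 13

From dP/dt = 0: 0.0159C* = 0.465, so C* = 29.2.
From dR/dt = 0: 0.576(1 - R*/740) = 0.0147·29.2, giving R* = 740·(1 - 0.746) = 188.
From dC/dt = 0: 0.00344·188 - 0.188 = 0.0352P*, so P* = 0.458/0.0352 = 13.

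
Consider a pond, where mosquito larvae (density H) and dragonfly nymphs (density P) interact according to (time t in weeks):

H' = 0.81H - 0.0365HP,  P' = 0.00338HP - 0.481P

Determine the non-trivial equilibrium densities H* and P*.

Set dP/dt = 0 with P > 0: 0.00338H - 0.481 = 0, so H* = 0.481/0.00338 = 142.
Set dH/dt = 0 with H > 0: 0.81 - 0.0365P = 0, so P* = 0.81/0.0365 = 22.2.

H* ≈ 142, P* ≈ 22.2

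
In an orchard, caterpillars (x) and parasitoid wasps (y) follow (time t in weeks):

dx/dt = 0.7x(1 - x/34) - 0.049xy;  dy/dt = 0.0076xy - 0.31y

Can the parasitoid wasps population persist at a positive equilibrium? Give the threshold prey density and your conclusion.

Threshold x = 40.8; K < 40.8, so no, the predator goes extinct.

The predator equation gives dy/dt > 0 only when x > 0.31/0.0076 = 40.8.
Without the predator, x → K = 34. Since 34 < 40.8, the predator cannot invade.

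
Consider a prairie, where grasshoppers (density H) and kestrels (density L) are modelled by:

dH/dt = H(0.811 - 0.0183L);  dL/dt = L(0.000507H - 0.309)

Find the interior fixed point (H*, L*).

Set dL/dt = 0 with L > 0: 0.000507H - 0.309 = 0, so H* = 0.309/0.000507 = 609.
Set dH/dt = 0 with H > 0: 0.811 - 0.0183L = 0, so L* = 0.811/0.0183 = 44.3.

H* ≈ 609, L* ≈ 44.3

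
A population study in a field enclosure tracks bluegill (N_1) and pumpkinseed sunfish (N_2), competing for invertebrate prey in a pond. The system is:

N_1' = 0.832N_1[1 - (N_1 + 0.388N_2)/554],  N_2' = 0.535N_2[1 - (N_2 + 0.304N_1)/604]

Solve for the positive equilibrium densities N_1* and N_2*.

N_1* ≈ 362, N_2* ≈ 494

Setting both brackets to zero gives the nullclines N_1 + 0.388N_2 = 554 and 0.304N_1 + N_2 = 604.
Substituting N_2 = 604 - 0.304N_1 into the first: N_1(1 - 0.388·0.304) = 554 - 0.388·604.
So N_1* = 320/0.882 = 362, and then N_2* = 604 - 0.304·362 = 494.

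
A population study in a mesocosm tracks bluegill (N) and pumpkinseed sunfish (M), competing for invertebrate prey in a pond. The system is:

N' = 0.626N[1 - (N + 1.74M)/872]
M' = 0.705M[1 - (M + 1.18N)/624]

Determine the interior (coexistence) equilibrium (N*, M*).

Setting both brackets to zero gives the nullclines N + 1.74M = 872 and 1.18N + M = 624.
Substituting M = 624 - 1.18N into the first: N(1 - 1.74·1.18) = 872 - 1.74·624.
So N* = -214/-1.05 = 203, and then M* = 624 - 1.18·203 = 385.

N* ≈ 203, M* ≈ 385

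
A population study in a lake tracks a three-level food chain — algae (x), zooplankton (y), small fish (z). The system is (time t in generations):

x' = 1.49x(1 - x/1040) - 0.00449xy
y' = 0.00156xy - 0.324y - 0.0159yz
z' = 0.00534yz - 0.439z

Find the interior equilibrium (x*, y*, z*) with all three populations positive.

x* ≈ 782, y* ≈ 82.2, z* ≈ 56.4

From dz/dt = 0: 0.00534y* = 0.439, so y* = 82.2.
From dx/dt = 0: 1.49(1 - x*/1040) = 0.00449·82.2, giving x* = 1040·(1 - 0.248) = 782.
From dy/dt = 0: 0.00156·782 - 0.324 = 0.0159z*, so z* = 0.896/0.0159 = 56.4.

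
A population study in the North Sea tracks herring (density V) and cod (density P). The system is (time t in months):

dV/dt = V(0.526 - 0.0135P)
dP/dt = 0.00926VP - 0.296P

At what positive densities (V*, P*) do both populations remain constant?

Set dP/dt = 0 with P > 0: 0.00926V - 0.296 = 0, so V* = 0.296/0.00926 = 32.
Set dV/dt = 0 with V > 0: 0.526 - 0.0135P = 0, so P* = 0.526/0.0135 = 39.

V* ≈ 32, P* ≈ 39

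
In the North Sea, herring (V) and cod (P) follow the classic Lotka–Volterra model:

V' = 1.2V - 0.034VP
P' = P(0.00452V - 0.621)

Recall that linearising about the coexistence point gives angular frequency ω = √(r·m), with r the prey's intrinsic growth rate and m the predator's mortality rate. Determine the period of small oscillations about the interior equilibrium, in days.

Here r = 1.2 and m = 0.621, so r·m = 0.745.
ω = √0.745 = 0.863 per day, hence T = 2π/ω ≈ 7.28 days.

T ≈ 7.28 days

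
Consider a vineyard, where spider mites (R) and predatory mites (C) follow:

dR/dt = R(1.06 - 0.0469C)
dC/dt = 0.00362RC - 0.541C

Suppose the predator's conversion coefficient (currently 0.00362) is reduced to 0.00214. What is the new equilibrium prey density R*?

R* ≈ 253

At the interior fixed point, setting dC/dt = 0 with C > 0 fixes R* = (predator death rate)/(RC coefficient) — independent of the other coefficients.
With the change, R* = 0.541/0.00214 = 253; it rises from 149.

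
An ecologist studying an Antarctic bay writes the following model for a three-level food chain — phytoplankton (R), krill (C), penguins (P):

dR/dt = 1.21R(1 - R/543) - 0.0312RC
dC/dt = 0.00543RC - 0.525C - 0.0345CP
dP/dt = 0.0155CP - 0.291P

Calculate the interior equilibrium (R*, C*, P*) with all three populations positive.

From dP/dt = 0: 0.0155C* = 0.291, so C* = 18.8.
From dR/dt = 0: 1.21(1 - R*/543) = 0.0312·18.8, giving R* = 543·(1 - 0.484) = 280.
From dC/dt = 0: 0.00543·280 - 0.525 = 0.0345P*, so P* = 0.996/0.0345 = 28.9.

R* ≈ 280, C* ≈ 18.8, P* ≈ 28.9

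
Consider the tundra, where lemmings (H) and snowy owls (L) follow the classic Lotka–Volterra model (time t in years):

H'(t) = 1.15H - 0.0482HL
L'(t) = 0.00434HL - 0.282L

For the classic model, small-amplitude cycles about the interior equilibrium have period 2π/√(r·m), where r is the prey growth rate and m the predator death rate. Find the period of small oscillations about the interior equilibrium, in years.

Here r = 1.15 and m = 0.282, so r·m = 0.324.
ω = √0.324 = 0.569 per year, hence T = 2π/ω ≈ 11 years.

T ≈ 11 years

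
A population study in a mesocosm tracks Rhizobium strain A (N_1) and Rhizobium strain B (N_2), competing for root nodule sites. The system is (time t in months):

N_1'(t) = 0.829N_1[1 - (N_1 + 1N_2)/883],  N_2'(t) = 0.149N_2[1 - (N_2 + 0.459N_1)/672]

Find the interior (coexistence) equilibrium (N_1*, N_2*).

Setting both brackets to zero gives the nullclines N_1 + 1N_2 = 883 and 0.459N_1 + N_2 = 672.
Substituting N_2 = 672 - 0.459N_1 into the first: N_1(1 - 1·0.459) = 883 - 1·672.
So N_1* = 211/0.541 = 390, and then N_2* = 672 - 0.459·390 = 493.

N_1* ≈ 390, N_2* ≈ 493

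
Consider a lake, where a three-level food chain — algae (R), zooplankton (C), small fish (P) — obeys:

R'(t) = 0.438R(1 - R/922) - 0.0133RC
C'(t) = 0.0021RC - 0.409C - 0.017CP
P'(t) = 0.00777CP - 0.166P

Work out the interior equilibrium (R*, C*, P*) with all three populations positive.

R* ≈ 324, C* ≈ 21.4, P* ≈ 15.9

From dP/dt = 0: 0.00777C* = 0.166, so C* = 21.4.
From dR/dt = 0: 0.438(1 - R*/922) = 0.0133·21.4, giving R* = 922·(1 - 0.649) = 324.
From dC/dt = 0: 0.0021·324 - 0.409 = 0.017P*, so P* = 0.271/0.017 = 15.9.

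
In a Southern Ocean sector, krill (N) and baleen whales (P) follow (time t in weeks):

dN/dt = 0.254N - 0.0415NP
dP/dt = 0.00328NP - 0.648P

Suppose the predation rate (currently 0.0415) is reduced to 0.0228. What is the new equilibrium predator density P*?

P* ≈ 11.1

At the interior fixed point, setting dN/dt = 0 with N > 0 fixes P* = (prey growth rate)/(NP coefficient) — independent of the other coefficients.
With the change, P* = 0.254/0.0228 = 11.1; it rises from 6.12.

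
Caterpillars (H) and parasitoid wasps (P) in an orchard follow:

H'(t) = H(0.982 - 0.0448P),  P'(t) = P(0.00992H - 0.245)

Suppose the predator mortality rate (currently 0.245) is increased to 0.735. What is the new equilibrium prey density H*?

H* ≈ 74.1

At the interior fixed point, setting dP/dt = 0 with P > 0 fixes H* = (predator death rate)/(HP coefficient) — independent of the other coefficients.
With the change, H* = 0.735/0.00992 = 74.1; it rises from 24.7.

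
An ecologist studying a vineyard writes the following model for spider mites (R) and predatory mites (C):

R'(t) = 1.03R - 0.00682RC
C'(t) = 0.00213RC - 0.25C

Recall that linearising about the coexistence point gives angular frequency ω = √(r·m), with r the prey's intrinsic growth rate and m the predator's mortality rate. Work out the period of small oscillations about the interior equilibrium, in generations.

Here r = 1.03 and m = 0.25, so r·m = 0.258.
ω = √0.258 = 0.507 per generation, hence T = 2π/ω ≈ 12.4 generations.

T ≈ 12.4 generations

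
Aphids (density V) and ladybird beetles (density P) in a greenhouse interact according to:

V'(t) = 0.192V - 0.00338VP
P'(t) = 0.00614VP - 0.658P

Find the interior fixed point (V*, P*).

V* ≈ 107, P* ≈ 56.8

Set dP/dt = 0 with P > 0: 0.00614V - 0.658 = 0, so V* = 0.658/0.00614 = 107.
Set dV/dt = 0 with V > 0: 0.192 - 0.00338P = 0, so P* = 0.192/0.00338 = 56.8.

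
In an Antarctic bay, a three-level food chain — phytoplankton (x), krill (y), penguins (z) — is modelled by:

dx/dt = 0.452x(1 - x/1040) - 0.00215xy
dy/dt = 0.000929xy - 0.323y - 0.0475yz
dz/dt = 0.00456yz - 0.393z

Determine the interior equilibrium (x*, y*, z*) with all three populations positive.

From dz/dt = 0: 0.00456y* = 0.393, so y* = 86.2.
From dx/dt = 0: 0.452(1 - x*/1040) = 0.00215·86.2, giving x* = 1040·(1 - 0.41) = 614.
From dy/dt = 0: 0.000929·614 - 0.323 = 0.0475z*, so z* = 0.247/0.0475 = 5.2.

x* ≈ 614, y* ≈ 86.2, z* ≈ 5.2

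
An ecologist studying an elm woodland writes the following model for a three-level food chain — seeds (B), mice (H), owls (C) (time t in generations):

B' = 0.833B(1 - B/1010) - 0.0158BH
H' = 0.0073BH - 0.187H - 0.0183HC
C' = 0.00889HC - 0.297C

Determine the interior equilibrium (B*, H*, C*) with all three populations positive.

B* ≈ 370, H* ≈ 33.4, C* ≈ 137

From dC/dt = 0: 0.00889H* = 0.297, so H* = 33.4.
From dB/dt = 0: 0.833(1 - B*/1010) = 0.0158·33.4, giving B* = 1010·(1 - 0.634) = 370.
From dH/dt = 0: 0.0073·370 - 0.187 = 0.0183C*, so C* = 2.51/0.0183 = 137.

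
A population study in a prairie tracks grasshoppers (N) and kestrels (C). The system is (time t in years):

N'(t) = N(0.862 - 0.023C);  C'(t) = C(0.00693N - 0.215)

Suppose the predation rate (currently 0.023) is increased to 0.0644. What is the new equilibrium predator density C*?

C* ≈ 13.4

At the interior fixed point, setting dN/dt = 0 with N > 0 fixes C* = (prey growth rate)/(NC coefficient) — independent of the other coefficients.
With the change, C* = 0.862/0.0644 = 13.4; it falls from 37.5.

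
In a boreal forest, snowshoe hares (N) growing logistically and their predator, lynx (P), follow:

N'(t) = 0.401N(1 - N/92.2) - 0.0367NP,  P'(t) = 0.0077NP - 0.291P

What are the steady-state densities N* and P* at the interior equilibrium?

N* ≈ 37.8, P* ≈ 6.45

From dP/dt = 0 with P > 0: 0.0077N* = 0.291, so N* = 37.8.
Substitute into dN/dt = 0: 0.401(1 - 37.8/92.2) = 0.0367P*.
The bracket is 0.59, giving P* = 0.237/0.0367 = 6.45.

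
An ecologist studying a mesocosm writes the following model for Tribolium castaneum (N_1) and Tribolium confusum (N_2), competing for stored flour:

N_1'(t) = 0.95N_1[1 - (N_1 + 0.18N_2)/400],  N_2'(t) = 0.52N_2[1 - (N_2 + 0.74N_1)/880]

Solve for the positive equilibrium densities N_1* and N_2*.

Setting both brackets to zero gives the nullclines N_1 + 0.18N_2 = 400 and 0.74N_1 + N_2 = 880.
Substituting N_2 = 880 - 0.74N_1 into the first: N_1(1 - 0.18·0.74) = 400 - 0.18·880.
So N_1* = 242/0.867 = 279, and then N_2* = 880 - 0.74·279 = 674.

N_1* ≈ 279, N_2* ≈ 674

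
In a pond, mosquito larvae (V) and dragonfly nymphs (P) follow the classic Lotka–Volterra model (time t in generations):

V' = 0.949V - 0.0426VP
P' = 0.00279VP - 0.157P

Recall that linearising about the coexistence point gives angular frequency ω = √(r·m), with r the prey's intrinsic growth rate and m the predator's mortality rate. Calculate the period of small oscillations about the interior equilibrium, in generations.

Here r = 0.949 and m = 0.157, so r·m = 0.149.
ω = √0.149 = 0.386 per generation, hence T = 2π/ω ≈ 16.3 generations.

T ≈ 16.3 generations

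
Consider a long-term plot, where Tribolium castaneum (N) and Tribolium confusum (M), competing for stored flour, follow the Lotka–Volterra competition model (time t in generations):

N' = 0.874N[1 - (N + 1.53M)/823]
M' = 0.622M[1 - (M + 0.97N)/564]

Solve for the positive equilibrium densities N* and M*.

N* ≈ 82.5, M* ≈ 484

Setting both brackets to zero gives the nullclines N + 1.53M = 823 and 0.97N + M = 564.
Substituting M = 564 - 0.97N into the first: N(1 - 1.53·0.97) = 823 - 1.53·564.
So N* = -39.9/-0.484 = 82.5, and then M* = 564 - 0.97·82.5 = 484.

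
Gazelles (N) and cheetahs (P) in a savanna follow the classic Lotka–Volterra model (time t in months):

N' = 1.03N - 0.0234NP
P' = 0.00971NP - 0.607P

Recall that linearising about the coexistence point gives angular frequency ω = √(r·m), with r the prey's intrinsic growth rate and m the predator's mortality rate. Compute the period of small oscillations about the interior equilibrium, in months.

T ≈ 7.95 months

Here r = 1.03 and m = 0.607, so r·m = 0.625.
ω = √0.625 = 0.791 per month, hence T = 2π/ω ≈ 7.95 months.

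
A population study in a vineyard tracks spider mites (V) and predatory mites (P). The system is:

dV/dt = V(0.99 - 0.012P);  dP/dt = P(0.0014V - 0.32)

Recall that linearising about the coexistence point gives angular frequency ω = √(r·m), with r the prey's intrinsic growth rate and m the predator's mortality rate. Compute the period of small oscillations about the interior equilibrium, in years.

Here r = 0.99 and m = 0.32, so r·m = 0.317.
ω = √0.317 = 0.563 per year, hence T = 2π/ω ≈ 11.2 years.

T ≈ 11.2 years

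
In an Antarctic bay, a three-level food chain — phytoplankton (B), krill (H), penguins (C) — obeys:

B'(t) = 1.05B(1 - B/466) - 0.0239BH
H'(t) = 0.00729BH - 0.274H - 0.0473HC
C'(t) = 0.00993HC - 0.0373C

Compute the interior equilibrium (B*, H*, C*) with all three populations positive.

From dC/dt = 0: 0.00993H* = 0.0373, so H* = 3.76.
From dB/dt = 0: 1.05(1 - B*/466) = 0.0239·3.76, giving B* = 466·(1 - 0.0855) = 426.
From dH/dt = 0: 0.00729·426 - 0.274 = 0.0473C*, so C* = 2.83/0.0473 = 59.9.

B* ≈ 426, H* ≈ 3.76, C* ≈ 59.9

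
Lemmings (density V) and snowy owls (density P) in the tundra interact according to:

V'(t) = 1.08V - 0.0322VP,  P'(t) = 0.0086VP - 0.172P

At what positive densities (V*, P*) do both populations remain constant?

V* ≈ 20, P* ≈ 33.5

Set dP/dt = 0 with P > 0: 0.0086V - 0.172 = 0, so V* = 0.172/0.0086 = 20.
Set dV/dt = 0 with V > 0: 1.08 - 0.0322P = 0, so P* = 1.08/0.0322 = 33.5.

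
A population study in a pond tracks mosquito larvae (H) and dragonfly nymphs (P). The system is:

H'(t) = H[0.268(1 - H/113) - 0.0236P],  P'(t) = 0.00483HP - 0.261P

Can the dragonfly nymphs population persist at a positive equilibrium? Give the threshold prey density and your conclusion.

Threshold H = 54; K > 54, so yes, the predator persists.

The predator equation gives dP/dt > 0 only when H > 0.261/0.00483 = 54.
Without the predator, H → K = 113. Since 113 > 54, the predator can invade and persist.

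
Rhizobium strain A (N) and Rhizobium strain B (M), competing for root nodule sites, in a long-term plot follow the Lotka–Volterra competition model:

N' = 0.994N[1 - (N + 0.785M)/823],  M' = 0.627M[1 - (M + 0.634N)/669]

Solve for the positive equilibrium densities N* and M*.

Setting both brackets to zero gives the nullclines N + 0.785M = 823 and 0.634N + M = 669.
Substituting M = 669 - 0.634N into the first: N(1 - 0.785·0.634) = 823 - 0.785·669.
So N* = 298/0.502 = 593, and then M* = 669 - 0.634·593 = 293.

N* ≈ 593, M* ≈ 293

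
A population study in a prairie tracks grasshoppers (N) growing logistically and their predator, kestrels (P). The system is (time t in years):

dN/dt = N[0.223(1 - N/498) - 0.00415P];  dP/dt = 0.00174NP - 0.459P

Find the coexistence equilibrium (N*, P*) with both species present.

N* ≈ 264, P* ≈ 25.3

From dP/dt = 0 with P > 0: 0.00174N* = 0.459, so N* = 264.
Substitute into dN/dt = 0: 0.223(1 - 264/498) = 0.00415P*.
The bracket is 0.47, giving P* = 0.105/0.00415 = 25.3.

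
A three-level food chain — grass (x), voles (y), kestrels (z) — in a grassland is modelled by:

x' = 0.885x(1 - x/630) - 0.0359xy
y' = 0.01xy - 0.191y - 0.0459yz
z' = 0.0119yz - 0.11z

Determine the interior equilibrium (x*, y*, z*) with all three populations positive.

From dz/dt = 0: 0.0119y* = 0.11, so y* = 9.24.
From dx/dt = 0: 0.885(1 - x*/630) = 0.0359·9.24, giving x* = 630·(1 - 0.375) = 394.
From dy/dt = 0: 0.01·394 - 0.191 = 0.0459z*, so z* = 3.75/0.0459 = 81.6.

x* ≈ 394, y* ≈ 9.24, z* ≈ 81.6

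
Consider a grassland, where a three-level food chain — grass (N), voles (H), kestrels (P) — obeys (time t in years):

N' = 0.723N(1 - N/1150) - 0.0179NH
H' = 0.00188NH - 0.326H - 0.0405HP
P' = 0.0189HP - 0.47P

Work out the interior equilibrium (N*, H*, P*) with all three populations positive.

N* ≈ 442, H* ≈ 24.9, P* ≈ 12.5

From dP/dt = 0: 0.0189H* = 0.47, so H* = 24.9.
From dN/dt = 0: 0.723(1 - N*/1150) = 0.0179·24.9, giving N* = 1150·(1 - 0.616) = 442.
From dH/dt = 0: 0.00188·442 - 0.326 = 0.0405P*, so P* = 0.505/0.0405 = 12.5.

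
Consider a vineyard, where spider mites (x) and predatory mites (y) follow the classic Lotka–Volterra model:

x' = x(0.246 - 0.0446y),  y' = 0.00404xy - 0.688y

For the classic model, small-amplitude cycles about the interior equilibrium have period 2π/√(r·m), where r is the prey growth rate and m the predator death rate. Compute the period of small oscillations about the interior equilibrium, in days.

T ≈ 15.3 days

Here r = 0.246 and m = 0.688, so r·m = 0.169.
ω = √0.169 = 0.411 per day, hence T = 2π/ω ≈ 15.3 days.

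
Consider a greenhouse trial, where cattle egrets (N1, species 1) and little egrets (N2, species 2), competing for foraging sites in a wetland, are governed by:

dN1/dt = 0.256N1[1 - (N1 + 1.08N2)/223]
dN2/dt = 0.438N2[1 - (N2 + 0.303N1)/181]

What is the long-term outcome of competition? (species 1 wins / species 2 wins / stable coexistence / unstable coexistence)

Compare the nullcline intercepts: K1/α12 = 223/1.08 = 206 > K2 = 181; K2/α21 = 181/0.303 = 597 > K1 = 223.
Since both inequalities hold, each species can invade when rare, so the interior equilibrium is stable.

stable coexistence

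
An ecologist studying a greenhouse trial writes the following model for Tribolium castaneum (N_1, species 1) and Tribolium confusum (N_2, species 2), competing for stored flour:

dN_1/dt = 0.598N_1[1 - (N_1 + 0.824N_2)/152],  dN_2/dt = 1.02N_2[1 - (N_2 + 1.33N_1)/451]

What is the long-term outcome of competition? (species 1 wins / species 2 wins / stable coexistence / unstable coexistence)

Compare the nullcline intercepts: K1/α12 = 152/0.824 = 184 < K2 = 451; K2/α21 = 451/1.33 = 339 > K1 = 152.
Since the inequalities point opposite ways, species 2 can invade but species 1 cannot.

species 2 excludes species 1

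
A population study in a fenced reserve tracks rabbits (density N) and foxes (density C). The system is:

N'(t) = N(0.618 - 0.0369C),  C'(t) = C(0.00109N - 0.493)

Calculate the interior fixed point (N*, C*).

N* ≈ 452, C* ≈ 16.7

Set dC/dt = 0 with C > 0: 0.00109N - 0.493 = 0, so N* = 0.493/0.00109 = 452.
Set dN/dt = 0 with N > 0: 0.618 - 0.0369C = 0, so C* = 0.618/0.0369 = 16.7.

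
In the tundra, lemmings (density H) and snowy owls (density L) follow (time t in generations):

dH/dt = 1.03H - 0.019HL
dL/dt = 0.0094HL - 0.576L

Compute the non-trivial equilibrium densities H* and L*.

Set dL/dt = 0 with L > 0: 0.0094H - 0.576 = 0, so H* = 0.576/0.0094 = 61.3.
Set dH/dt = 0 with H > 0: 1.03 - 0.019L = 0, so L* = 1.03/0.019 = 54.2.

H* ≈ 61.3, L* ≈ 54.2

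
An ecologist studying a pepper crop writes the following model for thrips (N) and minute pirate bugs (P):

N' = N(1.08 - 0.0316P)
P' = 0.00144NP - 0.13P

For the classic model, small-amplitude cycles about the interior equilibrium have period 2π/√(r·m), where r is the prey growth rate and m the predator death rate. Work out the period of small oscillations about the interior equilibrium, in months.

T ≈ 16.8 months

Here r = 1.08 and m = 0.13, so r·m = 0.14.
ω = √0.14 = 0.375 per month, hence T = 2π/ω ≈ 16.8 months.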